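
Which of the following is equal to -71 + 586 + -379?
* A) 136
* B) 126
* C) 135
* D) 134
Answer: A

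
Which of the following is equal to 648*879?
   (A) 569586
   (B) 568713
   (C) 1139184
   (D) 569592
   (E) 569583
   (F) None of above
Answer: D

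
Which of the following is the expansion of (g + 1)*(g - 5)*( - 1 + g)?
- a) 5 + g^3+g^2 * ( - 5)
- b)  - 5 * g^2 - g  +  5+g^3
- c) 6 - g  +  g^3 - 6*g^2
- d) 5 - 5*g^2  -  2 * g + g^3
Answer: b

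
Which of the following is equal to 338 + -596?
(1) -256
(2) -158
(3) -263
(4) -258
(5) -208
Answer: 4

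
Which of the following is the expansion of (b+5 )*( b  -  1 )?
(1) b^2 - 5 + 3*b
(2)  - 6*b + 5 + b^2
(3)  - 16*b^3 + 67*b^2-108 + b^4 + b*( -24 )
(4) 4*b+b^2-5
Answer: 4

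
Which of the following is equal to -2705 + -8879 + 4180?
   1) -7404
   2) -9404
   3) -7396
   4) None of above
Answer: 1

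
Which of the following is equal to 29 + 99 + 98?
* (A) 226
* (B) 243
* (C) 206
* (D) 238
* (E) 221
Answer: A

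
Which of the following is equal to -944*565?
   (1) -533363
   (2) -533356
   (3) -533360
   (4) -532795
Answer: 3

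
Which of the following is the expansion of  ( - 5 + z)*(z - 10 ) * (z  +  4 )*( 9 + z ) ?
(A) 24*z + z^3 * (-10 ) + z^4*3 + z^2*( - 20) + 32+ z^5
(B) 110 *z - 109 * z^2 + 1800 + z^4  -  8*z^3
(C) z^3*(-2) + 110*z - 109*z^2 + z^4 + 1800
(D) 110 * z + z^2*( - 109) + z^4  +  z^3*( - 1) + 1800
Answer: C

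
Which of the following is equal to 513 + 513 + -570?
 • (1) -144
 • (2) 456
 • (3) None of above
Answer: 2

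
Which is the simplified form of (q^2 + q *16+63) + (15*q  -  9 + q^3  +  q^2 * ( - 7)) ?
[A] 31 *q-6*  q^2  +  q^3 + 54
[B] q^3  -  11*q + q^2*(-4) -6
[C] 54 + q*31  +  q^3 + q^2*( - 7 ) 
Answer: A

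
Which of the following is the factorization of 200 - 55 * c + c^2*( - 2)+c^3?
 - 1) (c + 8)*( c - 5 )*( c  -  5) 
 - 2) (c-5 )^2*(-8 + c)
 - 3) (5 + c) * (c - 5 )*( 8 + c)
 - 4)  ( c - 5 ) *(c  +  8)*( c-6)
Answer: 1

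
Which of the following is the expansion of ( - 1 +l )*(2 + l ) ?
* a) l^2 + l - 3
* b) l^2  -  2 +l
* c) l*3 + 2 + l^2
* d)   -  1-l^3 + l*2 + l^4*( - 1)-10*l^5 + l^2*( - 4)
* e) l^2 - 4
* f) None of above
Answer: b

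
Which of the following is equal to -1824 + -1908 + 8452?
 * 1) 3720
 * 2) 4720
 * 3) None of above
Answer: 2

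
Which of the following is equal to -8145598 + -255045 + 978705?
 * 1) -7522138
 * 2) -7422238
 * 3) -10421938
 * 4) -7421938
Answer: 4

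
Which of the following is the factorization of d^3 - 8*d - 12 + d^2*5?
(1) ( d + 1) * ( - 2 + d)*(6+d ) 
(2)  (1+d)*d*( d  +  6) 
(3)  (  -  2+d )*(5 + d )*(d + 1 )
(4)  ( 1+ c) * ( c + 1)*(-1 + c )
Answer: 1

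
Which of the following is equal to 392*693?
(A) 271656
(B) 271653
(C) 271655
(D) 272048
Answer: A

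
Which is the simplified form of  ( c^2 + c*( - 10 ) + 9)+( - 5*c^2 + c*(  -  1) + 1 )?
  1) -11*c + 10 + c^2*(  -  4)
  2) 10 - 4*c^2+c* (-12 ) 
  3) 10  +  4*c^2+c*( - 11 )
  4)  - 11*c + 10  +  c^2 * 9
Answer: 1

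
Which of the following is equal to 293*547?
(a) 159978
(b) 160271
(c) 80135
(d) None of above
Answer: b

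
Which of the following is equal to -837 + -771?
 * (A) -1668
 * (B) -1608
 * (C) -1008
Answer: B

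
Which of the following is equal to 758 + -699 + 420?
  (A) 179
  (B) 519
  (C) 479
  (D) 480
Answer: C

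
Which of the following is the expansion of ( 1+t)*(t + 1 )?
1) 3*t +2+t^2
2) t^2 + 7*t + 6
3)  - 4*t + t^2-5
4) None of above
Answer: 4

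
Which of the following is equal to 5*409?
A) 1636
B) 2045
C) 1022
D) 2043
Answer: B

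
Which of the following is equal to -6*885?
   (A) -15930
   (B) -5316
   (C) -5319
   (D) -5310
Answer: D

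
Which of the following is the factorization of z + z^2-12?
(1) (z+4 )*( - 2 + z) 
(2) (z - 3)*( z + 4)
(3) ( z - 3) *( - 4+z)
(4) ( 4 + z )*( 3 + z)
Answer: 2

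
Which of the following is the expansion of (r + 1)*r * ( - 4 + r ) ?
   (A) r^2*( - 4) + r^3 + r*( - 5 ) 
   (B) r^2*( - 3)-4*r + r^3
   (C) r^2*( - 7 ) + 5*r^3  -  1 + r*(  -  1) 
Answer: B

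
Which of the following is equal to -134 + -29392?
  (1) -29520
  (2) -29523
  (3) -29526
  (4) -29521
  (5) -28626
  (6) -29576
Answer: 3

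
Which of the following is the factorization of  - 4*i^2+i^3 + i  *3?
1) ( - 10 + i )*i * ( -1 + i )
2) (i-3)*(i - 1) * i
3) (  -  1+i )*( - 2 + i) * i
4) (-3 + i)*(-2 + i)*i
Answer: 2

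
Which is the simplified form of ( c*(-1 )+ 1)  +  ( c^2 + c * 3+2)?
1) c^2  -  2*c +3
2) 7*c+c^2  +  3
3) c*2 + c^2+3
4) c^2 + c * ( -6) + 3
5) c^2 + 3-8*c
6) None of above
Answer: 3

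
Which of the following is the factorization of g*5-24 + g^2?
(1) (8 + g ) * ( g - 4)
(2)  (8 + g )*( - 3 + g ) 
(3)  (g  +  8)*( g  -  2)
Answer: 2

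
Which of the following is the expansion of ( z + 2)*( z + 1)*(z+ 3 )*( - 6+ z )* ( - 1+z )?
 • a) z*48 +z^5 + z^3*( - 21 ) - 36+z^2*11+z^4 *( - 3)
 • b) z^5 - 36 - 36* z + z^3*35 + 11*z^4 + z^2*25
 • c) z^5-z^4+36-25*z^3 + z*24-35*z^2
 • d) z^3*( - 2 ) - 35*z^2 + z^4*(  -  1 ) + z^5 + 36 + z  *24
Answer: c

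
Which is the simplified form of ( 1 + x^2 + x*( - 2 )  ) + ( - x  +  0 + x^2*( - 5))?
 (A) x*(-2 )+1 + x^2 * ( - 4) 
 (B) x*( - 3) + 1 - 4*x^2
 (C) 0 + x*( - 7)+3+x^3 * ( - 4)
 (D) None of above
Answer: B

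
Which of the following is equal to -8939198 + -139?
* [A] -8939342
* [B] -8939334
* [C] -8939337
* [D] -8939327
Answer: C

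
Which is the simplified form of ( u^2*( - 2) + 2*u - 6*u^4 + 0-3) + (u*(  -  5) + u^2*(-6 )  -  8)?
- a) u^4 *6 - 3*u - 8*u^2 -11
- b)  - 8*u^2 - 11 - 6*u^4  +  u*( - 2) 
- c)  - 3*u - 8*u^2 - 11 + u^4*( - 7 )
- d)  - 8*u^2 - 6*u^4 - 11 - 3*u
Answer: d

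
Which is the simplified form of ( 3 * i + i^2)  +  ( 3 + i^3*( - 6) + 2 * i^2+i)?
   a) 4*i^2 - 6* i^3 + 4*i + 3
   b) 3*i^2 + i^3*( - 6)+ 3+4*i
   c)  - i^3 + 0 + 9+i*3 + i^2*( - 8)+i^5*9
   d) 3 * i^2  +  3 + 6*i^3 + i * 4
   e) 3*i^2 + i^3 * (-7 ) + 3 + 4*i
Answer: b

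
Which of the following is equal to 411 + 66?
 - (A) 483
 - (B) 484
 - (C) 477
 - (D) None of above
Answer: C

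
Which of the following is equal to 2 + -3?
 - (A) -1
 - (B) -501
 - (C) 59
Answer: A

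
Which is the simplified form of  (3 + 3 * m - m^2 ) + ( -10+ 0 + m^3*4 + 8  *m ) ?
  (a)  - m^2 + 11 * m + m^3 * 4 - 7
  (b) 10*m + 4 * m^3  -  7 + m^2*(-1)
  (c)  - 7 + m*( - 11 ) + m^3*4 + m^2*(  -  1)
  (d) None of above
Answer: a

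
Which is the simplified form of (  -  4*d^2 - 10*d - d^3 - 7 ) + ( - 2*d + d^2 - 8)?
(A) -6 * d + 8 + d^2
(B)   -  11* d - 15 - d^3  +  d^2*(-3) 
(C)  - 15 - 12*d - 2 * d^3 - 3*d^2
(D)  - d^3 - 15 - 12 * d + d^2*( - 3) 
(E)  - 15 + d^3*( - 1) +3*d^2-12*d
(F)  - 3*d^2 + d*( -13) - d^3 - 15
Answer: D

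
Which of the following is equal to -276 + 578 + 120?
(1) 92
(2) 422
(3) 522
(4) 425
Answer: 2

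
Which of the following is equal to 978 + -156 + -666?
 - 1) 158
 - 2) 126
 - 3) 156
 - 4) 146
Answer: 3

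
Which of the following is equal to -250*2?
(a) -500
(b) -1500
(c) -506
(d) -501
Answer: a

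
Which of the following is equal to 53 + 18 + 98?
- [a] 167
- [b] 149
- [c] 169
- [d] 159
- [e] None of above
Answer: c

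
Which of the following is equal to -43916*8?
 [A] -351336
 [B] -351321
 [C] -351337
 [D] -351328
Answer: D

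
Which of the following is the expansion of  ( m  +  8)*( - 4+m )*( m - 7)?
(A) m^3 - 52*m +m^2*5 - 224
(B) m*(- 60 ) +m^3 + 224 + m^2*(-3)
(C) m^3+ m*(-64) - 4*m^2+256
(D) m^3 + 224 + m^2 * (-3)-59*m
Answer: B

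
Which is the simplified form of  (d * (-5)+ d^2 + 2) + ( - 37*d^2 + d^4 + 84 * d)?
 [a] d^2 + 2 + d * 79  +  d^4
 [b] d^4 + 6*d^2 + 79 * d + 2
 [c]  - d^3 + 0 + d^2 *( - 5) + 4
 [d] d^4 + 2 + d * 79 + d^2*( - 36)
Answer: d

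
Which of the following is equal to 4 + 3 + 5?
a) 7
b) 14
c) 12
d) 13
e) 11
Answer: c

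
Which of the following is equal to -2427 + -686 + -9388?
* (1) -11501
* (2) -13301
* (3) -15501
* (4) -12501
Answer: 4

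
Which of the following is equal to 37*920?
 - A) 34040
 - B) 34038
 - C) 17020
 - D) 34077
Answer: A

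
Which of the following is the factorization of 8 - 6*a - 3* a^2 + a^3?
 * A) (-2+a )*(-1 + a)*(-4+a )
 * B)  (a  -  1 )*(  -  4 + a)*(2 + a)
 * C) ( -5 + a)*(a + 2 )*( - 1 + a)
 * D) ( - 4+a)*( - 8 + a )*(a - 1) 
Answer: B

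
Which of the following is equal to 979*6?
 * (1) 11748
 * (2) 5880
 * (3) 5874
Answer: 3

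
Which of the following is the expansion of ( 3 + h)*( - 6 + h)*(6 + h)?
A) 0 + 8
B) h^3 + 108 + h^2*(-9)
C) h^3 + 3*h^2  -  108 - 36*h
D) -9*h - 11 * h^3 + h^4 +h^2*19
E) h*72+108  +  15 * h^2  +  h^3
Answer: C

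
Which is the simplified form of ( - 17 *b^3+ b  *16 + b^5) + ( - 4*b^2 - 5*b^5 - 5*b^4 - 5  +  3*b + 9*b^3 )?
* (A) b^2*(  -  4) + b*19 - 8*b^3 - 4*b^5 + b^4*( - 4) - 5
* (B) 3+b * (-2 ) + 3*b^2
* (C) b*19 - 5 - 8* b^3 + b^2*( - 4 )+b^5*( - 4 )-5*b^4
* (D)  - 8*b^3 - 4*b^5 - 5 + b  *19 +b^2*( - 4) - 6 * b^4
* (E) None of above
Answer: C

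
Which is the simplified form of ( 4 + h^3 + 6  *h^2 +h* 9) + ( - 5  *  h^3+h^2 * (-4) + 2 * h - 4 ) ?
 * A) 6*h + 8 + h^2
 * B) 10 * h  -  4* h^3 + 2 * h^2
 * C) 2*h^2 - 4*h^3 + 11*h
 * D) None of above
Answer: C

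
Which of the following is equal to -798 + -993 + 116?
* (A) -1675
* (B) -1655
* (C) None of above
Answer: A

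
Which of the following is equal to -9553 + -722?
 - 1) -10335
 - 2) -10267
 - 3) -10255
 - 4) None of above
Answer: 4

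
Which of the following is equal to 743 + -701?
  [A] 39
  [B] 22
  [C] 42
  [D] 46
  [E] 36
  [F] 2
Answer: C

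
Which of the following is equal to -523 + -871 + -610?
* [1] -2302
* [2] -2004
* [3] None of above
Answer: 2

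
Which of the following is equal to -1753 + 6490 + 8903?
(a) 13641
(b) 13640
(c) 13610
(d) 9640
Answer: b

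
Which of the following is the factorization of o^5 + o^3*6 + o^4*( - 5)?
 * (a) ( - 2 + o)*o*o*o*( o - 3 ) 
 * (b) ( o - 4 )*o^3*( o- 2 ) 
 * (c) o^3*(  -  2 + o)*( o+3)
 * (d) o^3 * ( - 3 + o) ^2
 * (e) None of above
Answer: a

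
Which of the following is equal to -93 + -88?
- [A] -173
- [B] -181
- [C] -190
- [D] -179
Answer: B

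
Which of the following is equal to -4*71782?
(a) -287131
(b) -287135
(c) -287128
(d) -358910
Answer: c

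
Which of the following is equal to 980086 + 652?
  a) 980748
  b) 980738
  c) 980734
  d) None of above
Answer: b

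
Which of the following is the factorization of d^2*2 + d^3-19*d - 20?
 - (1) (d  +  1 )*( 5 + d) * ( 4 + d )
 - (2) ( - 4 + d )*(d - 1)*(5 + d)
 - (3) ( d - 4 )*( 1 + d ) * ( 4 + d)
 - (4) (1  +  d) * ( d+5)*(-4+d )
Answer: 4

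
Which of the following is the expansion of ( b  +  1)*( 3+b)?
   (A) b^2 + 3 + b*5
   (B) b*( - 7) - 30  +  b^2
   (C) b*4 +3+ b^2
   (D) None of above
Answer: C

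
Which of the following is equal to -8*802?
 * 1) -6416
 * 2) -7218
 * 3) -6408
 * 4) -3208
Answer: 1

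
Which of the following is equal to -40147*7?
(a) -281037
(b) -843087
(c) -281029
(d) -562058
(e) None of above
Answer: c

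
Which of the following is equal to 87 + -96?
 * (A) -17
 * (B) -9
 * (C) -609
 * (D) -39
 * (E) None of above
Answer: B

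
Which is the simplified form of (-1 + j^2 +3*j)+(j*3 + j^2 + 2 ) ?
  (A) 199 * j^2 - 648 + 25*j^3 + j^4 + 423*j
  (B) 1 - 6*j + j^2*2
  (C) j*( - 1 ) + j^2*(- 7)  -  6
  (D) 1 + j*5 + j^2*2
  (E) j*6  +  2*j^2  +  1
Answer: E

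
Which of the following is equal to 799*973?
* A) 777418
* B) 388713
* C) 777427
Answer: C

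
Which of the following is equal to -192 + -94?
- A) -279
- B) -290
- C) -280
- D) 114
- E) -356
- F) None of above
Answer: F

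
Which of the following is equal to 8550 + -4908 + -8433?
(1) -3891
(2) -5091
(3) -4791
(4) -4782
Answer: 3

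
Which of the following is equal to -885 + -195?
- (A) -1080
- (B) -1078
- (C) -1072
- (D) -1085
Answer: A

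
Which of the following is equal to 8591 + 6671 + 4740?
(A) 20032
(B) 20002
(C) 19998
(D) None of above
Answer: B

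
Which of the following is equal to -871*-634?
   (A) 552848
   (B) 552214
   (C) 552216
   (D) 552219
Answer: B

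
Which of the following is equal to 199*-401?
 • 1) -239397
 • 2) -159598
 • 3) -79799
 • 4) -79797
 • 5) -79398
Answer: 3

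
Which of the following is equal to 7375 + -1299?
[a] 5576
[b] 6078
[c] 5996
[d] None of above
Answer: d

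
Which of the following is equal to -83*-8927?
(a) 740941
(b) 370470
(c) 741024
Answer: a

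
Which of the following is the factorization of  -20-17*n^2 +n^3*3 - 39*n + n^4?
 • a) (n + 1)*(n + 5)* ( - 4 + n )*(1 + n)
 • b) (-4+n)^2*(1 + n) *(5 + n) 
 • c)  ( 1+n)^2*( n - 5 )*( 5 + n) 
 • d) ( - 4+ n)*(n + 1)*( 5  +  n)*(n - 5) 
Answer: a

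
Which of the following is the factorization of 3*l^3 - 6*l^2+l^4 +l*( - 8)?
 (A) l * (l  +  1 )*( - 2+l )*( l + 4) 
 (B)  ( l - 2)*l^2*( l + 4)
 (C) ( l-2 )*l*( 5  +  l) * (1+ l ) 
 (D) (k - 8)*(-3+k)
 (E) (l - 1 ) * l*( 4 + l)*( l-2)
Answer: A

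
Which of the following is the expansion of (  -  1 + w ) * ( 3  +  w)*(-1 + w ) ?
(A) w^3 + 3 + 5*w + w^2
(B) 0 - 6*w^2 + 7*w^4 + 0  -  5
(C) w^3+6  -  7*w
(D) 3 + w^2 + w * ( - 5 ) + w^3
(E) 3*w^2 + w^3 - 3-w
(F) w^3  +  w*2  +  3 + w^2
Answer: D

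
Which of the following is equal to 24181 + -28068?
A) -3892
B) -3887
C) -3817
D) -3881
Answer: B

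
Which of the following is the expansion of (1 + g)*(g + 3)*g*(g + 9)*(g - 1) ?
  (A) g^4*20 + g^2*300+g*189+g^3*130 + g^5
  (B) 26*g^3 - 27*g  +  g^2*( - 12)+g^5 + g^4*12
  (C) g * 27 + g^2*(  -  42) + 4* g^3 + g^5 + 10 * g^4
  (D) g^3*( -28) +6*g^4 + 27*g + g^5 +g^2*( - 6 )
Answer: B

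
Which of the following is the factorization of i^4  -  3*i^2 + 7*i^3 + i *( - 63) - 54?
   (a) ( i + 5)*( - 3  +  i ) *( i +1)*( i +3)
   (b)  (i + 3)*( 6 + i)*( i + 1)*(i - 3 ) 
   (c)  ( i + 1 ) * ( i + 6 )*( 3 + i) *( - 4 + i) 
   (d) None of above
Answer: b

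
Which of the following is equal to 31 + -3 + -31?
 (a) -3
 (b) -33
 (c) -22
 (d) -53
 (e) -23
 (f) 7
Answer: a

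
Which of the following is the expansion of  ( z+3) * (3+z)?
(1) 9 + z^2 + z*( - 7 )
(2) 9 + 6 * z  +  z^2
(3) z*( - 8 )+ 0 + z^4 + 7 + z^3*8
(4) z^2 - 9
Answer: 2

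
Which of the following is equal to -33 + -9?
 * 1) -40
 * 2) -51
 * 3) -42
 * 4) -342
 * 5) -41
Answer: 3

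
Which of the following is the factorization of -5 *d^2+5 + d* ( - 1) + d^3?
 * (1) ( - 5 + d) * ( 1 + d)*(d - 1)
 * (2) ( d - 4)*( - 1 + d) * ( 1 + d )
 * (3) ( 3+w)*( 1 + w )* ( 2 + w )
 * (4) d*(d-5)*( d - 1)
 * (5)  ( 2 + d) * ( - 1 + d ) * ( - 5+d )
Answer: 1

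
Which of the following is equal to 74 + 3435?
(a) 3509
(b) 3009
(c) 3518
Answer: a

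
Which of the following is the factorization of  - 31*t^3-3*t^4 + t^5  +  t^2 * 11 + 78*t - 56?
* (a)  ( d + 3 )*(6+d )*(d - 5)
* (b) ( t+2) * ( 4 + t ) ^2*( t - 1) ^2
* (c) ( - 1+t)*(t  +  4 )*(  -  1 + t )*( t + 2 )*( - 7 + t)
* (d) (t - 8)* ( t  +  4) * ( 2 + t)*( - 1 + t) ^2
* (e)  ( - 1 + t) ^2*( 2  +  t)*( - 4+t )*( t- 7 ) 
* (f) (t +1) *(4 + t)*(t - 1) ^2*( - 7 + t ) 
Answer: c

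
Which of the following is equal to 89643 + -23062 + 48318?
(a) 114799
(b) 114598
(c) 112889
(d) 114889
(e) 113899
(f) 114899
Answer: f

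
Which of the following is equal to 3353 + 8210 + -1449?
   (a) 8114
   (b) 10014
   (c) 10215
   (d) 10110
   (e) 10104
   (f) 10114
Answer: f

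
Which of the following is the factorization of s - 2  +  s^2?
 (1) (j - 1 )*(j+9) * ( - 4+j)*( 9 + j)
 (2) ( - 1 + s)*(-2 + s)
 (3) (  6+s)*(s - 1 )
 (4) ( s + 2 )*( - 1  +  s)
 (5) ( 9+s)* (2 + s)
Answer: 4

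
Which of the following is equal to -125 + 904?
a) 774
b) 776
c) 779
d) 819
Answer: c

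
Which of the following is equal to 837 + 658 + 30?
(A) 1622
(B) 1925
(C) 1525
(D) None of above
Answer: C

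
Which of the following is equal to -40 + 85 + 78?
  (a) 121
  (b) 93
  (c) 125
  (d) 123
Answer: d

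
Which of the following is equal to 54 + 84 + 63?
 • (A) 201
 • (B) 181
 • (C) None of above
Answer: A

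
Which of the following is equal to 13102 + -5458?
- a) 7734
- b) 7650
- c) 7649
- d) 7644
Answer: d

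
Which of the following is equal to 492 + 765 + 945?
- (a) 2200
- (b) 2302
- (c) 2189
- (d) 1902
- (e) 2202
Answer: e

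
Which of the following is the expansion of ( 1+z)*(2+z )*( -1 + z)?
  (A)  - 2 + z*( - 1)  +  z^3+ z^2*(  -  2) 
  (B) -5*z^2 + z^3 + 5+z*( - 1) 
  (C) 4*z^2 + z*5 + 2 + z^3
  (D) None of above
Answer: D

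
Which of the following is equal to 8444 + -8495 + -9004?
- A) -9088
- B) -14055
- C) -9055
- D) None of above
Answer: C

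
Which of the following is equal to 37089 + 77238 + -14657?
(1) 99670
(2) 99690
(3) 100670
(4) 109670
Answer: 1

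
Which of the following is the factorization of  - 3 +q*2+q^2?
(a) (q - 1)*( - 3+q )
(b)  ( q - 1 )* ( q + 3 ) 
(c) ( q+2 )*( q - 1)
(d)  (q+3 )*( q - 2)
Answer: b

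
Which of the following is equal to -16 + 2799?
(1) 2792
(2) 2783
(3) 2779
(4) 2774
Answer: 2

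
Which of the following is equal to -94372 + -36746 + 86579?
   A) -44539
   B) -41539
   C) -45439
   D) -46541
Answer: A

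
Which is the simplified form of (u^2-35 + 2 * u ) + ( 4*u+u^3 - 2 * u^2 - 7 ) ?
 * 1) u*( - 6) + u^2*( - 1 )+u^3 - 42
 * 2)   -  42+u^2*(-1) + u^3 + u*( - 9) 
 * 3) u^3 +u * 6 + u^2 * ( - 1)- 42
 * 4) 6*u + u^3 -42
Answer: 3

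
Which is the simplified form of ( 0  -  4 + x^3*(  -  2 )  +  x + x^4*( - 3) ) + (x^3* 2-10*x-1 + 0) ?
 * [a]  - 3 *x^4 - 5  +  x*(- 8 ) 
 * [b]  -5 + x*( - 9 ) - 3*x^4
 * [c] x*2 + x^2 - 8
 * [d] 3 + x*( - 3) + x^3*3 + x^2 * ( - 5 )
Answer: b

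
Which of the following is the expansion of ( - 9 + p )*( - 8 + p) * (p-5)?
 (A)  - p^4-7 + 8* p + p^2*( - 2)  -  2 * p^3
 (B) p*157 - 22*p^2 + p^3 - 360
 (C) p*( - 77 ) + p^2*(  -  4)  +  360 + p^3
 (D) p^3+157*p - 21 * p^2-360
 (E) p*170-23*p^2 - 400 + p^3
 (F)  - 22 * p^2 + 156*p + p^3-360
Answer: B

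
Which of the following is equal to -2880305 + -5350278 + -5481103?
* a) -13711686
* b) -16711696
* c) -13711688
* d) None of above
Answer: a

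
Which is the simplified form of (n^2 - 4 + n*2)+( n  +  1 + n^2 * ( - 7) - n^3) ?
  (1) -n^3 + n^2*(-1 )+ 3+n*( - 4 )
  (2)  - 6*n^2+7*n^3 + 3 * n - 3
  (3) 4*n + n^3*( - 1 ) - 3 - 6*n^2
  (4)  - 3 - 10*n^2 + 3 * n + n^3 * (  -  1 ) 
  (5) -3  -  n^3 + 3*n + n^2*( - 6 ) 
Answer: 5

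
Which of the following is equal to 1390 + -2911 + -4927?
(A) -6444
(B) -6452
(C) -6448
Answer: C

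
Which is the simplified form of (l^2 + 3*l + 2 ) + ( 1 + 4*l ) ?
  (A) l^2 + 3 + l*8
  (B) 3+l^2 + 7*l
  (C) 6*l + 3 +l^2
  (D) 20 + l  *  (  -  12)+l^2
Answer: B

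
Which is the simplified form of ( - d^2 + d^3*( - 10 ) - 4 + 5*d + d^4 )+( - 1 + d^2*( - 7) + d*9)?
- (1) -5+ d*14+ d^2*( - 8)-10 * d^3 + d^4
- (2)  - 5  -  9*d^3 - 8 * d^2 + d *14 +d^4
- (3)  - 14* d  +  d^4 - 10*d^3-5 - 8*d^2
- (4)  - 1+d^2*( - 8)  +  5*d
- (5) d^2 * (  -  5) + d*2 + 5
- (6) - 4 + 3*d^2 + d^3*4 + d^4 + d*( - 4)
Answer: 1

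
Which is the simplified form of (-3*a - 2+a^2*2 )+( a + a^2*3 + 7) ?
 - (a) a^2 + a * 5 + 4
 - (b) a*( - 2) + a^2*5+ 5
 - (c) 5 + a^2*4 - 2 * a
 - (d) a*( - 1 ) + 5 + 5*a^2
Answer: b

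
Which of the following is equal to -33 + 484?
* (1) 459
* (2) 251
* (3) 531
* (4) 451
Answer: 4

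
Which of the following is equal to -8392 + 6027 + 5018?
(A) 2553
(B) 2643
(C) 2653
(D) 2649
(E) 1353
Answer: C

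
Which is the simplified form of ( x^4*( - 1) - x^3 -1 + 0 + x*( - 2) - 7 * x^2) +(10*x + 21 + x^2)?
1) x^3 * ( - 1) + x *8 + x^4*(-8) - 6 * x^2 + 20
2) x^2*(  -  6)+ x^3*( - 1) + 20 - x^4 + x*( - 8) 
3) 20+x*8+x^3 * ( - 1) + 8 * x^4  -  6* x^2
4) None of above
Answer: 4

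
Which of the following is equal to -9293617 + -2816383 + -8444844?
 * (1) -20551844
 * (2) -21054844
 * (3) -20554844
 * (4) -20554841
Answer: 3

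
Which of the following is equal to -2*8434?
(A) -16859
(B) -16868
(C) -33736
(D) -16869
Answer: B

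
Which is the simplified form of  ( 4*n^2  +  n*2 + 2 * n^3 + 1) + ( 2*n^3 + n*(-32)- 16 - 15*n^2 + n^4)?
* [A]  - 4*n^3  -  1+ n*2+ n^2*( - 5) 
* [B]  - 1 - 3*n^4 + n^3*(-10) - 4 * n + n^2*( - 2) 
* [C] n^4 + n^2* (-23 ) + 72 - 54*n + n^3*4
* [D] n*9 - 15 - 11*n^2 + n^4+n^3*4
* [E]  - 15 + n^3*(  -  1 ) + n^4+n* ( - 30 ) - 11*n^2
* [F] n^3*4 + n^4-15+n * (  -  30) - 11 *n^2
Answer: F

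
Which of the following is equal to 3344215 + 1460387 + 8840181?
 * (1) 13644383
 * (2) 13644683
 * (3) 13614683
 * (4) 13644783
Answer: 4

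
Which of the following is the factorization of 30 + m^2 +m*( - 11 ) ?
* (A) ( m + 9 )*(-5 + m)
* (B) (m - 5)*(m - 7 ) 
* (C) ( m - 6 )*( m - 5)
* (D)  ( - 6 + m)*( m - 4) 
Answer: C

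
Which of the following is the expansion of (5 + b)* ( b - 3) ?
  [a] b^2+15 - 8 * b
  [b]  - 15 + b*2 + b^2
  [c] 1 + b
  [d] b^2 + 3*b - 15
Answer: b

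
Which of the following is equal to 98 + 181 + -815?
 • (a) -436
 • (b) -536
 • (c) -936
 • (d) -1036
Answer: b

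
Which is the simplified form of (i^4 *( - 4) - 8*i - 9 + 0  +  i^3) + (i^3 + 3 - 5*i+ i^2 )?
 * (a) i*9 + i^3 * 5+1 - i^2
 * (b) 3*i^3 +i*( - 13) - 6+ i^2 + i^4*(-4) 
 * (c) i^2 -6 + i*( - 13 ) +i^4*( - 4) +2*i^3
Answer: c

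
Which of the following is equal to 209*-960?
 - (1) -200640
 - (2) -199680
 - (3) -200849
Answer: 1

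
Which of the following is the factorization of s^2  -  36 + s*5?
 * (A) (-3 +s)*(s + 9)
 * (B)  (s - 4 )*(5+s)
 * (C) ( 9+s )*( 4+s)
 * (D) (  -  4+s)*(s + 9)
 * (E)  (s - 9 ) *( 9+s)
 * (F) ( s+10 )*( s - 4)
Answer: D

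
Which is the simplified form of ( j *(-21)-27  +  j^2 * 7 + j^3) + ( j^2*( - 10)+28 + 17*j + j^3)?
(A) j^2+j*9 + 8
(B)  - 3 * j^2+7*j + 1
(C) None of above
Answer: C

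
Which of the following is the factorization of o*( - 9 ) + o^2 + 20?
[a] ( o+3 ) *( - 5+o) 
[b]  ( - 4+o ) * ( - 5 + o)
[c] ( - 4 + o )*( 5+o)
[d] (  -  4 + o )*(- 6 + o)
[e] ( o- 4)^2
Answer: b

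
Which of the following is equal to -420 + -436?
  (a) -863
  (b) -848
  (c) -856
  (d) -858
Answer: c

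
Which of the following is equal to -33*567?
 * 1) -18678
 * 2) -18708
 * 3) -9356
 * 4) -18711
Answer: 4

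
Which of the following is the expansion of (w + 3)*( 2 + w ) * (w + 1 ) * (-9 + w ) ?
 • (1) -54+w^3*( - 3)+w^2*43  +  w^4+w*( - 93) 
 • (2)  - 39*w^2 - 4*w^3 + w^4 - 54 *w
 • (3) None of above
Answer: 3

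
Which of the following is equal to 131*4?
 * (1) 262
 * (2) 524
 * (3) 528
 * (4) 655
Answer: 2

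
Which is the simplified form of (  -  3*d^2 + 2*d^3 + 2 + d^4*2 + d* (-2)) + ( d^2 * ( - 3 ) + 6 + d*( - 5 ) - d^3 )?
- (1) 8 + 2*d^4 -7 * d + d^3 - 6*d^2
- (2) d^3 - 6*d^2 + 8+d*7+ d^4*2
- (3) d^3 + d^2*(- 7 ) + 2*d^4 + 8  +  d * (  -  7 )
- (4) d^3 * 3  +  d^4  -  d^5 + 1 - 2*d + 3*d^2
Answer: 1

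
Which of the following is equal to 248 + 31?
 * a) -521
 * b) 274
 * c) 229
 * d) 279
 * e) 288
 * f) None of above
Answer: d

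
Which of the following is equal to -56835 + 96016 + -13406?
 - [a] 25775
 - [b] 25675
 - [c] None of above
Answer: a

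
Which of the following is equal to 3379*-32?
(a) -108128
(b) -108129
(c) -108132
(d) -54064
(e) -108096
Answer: a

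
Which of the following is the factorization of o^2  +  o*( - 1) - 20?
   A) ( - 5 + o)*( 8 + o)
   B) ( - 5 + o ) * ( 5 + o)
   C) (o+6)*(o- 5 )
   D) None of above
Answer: D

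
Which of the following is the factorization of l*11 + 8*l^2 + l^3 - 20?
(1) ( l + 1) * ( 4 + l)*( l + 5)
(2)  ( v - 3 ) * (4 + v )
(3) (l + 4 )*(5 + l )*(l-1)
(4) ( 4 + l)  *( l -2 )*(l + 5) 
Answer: 3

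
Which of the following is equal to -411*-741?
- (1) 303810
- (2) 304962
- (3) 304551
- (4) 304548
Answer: 3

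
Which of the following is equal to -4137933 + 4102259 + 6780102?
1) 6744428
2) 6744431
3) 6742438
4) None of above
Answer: 1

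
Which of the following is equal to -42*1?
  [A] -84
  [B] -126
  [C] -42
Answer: C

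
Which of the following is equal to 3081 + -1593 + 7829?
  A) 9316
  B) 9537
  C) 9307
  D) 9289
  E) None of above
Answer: E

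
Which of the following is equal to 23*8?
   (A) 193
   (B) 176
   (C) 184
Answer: C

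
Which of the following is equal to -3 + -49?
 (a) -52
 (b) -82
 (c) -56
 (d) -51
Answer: a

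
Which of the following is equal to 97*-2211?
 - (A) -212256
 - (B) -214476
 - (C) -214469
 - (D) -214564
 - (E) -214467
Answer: E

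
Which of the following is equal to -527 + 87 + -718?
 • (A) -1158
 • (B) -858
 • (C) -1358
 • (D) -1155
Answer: A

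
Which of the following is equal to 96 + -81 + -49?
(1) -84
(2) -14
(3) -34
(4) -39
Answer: 3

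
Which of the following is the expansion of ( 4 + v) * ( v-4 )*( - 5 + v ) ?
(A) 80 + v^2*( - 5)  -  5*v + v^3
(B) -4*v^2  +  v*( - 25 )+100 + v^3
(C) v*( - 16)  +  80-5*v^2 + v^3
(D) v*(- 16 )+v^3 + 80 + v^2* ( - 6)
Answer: C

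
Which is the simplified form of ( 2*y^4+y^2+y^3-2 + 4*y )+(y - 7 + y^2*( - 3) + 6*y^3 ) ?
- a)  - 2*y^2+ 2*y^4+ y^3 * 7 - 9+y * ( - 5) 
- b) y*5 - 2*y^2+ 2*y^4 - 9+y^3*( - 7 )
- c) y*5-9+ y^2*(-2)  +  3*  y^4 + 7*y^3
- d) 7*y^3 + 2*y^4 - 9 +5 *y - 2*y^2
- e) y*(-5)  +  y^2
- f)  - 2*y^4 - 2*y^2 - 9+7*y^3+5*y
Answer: d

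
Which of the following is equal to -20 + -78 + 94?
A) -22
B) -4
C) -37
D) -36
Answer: B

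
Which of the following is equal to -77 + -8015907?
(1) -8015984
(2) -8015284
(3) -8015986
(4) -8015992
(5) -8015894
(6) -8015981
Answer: 1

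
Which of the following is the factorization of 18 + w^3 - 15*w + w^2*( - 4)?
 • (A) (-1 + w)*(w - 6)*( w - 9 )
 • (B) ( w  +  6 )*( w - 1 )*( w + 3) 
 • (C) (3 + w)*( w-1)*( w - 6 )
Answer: C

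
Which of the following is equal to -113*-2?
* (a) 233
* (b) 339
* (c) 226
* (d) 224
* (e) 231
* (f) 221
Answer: c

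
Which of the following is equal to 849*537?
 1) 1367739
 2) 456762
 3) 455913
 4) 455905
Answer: 3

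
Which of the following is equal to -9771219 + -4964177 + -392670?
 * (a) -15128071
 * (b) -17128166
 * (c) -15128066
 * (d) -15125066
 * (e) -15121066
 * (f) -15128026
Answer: c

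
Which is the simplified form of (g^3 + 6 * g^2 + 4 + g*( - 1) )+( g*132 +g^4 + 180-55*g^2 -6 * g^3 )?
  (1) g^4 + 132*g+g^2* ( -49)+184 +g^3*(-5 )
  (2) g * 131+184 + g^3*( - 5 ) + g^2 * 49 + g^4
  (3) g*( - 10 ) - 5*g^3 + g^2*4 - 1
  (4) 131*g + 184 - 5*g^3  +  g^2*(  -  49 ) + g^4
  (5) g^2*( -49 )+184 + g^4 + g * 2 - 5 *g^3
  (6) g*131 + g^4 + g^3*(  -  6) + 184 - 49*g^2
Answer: 4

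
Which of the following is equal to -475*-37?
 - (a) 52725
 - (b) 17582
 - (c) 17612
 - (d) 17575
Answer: d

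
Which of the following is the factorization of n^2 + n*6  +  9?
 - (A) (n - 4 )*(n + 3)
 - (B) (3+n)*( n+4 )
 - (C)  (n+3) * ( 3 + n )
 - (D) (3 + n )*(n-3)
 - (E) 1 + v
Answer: C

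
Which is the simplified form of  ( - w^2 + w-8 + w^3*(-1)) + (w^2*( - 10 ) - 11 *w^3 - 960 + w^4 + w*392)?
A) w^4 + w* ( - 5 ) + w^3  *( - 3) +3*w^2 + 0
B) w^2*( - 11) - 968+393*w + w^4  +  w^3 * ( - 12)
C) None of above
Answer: B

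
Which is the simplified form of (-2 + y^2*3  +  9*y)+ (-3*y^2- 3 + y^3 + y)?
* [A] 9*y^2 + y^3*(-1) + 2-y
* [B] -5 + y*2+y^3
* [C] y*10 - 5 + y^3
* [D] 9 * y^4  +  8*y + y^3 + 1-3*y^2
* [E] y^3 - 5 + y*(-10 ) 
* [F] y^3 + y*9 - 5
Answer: C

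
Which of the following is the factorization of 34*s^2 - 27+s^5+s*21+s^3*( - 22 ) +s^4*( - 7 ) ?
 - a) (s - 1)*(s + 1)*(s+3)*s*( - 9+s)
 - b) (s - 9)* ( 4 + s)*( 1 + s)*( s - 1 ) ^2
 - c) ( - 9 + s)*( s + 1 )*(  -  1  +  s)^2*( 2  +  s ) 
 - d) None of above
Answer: d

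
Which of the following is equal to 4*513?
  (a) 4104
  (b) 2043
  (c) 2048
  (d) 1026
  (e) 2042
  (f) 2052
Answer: f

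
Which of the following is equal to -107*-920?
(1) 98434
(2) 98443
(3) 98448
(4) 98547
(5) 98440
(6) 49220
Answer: 5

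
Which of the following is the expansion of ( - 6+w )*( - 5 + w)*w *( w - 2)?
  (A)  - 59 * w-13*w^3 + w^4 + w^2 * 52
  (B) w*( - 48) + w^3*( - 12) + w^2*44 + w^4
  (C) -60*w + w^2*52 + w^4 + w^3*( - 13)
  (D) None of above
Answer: C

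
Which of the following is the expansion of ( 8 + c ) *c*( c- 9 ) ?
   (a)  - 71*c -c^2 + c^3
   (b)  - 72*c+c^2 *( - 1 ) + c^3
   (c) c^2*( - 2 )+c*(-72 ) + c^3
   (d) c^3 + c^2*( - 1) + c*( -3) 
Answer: b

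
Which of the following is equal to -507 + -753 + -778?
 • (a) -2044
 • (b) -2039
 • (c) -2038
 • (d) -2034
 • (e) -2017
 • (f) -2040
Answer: c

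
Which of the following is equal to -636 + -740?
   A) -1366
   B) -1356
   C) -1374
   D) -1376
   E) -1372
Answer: D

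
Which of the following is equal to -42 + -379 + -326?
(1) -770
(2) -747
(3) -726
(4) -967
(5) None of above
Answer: 2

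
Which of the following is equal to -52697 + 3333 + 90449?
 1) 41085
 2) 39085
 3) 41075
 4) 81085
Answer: 1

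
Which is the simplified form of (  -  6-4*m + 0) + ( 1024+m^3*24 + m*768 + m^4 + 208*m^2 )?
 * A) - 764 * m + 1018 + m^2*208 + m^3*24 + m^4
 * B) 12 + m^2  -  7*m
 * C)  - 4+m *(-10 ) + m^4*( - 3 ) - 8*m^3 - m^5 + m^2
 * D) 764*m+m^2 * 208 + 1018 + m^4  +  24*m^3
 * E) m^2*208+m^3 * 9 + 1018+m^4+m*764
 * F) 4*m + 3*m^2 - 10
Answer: D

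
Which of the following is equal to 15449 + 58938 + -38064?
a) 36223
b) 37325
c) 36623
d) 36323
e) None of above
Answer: d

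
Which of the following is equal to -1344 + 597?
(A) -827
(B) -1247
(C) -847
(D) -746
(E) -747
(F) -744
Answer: E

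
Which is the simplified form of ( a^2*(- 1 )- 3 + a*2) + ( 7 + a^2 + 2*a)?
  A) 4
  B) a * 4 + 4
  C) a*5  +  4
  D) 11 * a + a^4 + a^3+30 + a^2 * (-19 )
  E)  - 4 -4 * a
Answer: B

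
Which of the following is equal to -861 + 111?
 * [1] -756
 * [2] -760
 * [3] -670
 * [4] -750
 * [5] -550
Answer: 4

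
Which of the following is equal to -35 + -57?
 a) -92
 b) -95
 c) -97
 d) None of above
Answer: a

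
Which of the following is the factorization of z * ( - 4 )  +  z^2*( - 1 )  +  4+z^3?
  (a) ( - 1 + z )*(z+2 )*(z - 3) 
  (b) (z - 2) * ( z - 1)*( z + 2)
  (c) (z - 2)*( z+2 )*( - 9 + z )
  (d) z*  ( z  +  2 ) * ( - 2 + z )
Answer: b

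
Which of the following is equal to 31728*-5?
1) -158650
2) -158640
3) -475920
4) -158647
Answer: 2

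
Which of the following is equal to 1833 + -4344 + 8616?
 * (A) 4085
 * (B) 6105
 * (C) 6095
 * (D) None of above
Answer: B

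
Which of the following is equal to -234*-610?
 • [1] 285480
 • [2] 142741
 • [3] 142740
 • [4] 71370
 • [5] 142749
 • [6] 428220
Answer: 3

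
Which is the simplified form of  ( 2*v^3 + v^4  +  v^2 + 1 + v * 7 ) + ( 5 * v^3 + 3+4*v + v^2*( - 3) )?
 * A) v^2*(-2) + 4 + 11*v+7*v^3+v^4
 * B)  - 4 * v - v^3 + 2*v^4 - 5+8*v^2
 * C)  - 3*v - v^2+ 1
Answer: A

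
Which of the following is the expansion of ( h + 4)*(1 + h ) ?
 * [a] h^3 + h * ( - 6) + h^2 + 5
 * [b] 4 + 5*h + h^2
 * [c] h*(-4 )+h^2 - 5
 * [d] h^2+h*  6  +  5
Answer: b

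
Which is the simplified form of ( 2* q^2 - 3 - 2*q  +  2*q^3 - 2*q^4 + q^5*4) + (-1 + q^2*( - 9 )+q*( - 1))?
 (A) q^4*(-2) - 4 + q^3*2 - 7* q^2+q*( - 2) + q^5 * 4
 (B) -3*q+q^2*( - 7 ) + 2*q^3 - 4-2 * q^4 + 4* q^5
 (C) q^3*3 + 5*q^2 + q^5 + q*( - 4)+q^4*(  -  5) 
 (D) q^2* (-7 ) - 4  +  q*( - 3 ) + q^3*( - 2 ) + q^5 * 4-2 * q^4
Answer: B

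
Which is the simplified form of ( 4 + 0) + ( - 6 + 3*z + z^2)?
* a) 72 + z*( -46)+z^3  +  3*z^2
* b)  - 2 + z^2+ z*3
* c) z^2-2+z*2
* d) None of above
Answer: b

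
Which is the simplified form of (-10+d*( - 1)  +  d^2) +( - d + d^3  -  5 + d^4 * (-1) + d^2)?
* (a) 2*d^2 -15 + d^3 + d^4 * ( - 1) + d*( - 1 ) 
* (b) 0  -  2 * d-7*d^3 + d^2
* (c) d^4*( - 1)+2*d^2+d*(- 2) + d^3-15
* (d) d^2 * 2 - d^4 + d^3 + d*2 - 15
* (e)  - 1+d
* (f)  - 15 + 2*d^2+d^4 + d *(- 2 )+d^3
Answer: c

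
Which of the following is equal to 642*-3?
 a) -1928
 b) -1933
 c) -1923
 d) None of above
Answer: d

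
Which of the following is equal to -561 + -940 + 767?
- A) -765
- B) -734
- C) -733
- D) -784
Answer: B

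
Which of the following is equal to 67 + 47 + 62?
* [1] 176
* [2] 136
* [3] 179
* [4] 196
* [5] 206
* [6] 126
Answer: 1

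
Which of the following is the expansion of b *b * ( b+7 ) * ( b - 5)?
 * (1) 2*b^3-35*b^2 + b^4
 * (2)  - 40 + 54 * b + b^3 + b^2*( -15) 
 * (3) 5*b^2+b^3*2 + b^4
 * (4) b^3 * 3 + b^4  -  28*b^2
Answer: 1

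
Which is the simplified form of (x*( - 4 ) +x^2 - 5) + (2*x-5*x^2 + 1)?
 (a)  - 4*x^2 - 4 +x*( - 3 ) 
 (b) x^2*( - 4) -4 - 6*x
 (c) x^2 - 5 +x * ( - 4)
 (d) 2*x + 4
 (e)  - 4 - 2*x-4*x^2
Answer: e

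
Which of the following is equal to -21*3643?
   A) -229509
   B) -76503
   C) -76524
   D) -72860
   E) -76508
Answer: B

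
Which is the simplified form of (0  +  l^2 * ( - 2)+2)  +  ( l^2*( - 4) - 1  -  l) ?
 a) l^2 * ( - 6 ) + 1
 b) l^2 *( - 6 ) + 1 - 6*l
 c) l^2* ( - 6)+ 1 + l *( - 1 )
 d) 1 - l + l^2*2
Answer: c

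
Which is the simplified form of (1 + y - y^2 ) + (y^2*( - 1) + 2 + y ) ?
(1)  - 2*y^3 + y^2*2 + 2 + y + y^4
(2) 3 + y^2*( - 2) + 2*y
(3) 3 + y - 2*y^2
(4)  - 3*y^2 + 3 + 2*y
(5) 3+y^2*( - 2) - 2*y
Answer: 2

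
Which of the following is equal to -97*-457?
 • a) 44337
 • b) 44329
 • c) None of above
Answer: b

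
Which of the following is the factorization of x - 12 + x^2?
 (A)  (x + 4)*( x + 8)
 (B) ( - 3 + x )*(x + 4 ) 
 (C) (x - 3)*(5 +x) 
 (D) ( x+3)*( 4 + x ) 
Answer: B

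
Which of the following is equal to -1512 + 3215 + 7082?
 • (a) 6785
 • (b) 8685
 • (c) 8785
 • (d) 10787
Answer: c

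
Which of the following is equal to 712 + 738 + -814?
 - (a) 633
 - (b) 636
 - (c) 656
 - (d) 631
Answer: b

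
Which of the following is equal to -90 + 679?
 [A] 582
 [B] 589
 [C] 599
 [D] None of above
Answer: B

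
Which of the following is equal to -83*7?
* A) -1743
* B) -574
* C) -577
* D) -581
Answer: D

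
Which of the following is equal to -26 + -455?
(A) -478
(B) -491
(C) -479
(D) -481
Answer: D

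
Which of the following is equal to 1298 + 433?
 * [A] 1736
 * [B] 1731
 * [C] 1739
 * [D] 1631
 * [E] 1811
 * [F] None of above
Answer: B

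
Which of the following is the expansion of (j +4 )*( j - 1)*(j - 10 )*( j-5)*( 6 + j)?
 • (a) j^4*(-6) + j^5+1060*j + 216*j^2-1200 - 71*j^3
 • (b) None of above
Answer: a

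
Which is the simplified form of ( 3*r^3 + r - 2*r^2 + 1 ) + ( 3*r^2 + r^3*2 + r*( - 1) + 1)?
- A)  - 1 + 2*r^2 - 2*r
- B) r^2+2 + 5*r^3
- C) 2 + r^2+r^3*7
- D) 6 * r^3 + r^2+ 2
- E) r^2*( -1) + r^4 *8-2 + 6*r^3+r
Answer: B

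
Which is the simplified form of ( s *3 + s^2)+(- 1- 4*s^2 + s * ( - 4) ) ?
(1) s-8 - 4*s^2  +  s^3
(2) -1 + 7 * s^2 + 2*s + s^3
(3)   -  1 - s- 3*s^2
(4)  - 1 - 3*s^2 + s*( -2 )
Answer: 3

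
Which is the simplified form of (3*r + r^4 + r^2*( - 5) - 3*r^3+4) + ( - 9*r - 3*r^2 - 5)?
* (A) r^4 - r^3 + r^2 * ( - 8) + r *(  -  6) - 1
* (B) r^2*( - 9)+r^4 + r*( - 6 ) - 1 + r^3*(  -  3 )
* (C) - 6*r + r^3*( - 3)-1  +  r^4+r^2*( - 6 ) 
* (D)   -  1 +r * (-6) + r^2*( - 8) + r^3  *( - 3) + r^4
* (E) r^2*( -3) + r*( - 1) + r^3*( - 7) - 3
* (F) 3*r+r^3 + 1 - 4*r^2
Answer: D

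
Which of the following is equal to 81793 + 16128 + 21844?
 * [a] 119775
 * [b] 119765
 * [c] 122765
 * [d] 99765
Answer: b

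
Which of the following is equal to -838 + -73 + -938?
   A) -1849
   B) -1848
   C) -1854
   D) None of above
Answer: A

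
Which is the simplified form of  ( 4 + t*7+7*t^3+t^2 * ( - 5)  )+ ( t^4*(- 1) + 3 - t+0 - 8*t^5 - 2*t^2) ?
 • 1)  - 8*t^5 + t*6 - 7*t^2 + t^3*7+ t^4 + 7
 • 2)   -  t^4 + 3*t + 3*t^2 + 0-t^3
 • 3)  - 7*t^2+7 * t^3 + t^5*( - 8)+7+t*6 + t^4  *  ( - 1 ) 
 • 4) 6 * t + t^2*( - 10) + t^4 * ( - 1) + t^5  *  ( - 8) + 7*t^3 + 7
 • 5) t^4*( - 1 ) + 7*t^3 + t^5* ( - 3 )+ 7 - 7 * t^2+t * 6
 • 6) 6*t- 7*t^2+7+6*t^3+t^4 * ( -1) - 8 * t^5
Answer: 3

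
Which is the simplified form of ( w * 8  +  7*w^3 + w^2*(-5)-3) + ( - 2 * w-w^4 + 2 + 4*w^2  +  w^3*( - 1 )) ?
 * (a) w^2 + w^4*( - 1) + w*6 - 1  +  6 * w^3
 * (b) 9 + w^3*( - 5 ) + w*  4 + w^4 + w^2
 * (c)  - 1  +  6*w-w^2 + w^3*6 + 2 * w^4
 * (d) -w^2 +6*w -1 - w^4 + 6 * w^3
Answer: d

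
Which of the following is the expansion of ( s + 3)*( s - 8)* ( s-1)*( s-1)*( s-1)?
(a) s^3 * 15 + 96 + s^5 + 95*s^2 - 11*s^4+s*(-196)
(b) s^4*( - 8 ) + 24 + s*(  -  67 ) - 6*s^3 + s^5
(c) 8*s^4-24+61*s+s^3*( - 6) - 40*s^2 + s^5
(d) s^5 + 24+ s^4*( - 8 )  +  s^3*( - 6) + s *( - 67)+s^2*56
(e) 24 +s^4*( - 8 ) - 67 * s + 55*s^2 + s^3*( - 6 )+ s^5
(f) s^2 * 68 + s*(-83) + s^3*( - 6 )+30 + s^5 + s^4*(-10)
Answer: d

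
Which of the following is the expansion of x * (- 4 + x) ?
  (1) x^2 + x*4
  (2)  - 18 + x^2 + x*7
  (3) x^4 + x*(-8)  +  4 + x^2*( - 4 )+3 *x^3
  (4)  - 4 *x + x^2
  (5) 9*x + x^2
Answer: 4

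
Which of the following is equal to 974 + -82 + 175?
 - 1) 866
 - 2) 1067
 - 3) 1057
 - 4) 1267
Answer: 2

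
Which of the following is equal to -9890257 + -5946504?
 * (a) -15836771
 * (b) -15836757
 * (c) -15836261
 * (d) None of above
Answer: d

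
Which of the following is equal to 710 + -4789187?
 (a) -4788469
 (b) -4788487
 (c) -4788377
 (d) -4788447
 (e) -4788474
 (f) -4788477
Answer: f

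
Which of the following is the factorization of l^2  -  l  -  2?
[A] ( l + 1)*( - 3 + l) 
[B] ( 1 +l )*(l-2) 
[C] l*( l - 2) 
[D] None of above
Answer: B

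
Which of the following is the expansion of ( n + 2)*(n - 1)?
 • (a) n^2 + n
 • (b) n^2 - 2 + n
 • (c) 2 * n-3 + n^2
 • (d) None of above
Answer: b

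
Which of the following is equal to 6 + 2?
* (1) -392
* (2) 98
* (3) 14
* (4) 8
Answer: 4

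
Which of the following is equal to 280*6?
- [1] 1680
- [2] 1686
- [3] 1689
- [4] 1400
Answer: 1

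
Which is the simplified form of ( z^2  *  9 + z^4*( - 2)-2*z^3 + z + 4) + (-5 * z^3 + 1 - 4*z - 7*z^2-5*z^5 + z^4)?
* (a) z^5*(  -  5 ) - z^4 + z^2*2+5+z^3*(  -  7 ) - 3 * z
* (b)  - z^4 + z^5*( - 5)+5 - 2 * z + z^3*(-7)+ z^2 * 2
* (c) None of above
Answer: a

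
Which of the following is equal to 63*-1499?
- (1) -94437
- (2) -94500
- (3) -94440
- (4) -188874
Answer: 1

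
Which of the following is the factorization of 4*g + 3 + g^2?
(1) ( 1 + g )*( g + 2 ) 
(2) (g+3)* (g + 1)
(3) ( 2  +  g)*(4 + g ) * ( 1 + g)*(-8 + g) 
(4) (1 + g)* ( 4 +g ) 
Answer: 2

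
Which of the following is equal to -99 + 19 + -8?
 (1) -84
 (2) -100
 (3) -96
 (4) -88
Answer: 4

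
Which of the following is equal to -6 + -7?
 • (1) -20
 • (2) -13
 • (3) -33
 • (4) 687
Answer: 2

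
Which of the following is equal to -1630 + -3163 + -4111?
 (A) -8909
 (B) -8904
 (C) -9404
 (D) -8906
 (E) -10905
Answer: B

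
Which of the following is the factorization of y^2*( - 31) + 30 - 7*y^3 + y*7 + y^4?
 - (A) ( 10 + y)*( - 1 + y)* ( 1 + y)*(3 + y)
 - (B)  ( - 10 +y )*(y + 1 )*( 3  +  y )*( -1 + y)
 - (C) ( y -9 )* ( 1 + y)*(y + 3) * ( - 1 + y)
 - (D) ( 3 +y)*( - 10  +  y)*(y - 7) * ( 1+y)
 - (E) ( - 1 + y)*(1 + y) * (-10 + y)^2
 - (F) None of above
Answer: B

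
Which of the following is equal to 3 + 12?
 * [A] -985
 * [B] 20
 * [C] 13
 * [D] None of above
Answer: D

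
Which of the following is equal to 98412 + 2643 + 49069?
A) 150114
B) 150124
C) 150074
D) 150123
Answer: B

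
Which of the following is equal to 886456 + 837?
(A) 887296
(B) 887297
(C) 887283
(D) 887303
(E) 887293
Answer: E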